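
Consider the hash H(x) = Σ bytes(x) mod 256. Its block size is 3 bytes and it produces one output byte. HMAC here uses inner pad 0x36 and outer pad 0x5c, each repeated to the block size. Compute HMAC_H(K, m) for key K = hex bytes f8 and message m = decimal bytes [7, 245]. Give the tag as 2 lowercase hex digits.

Key hex bytes f8 is 1 byte ≤ B = 3; zero-pad to 3 bytes: K' = f8 00 00.
K' ⊕ ipad = ce 36 36.  K' ⊕ opad = a4 5c 5c.
Inner input = (K'⊕ipad) ∥ m = ce 36 36 ∥ 07 f5.
Inner hash: sum = 206+54+54+7+245 = 566; mod 256 = 54 → 36.
Outer input = (K'⊕opad) ∥ inner = a4 5c 5c ∥ 36.
Outer hash (tag): sum = 164+92+92+54 = 402; mod 256 = 146 → 92.

92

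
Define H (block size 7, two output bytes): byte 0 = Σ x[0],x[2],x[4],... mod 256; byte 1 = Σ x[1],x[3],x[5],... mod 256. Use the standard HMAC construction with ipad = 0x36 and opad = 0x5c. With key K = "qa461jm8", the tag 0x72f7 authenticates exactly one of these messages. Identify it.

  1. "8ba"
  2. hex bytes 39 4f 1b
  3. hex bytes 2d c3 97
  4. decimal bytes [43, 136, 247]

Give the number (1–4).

3

Key "qa461jm8" = 71 61 34 36 31 6a 6d 38 is 8 bytes > B = 7, so hash it first: H(key) = 43 39, then zero-pad to 7 bytes: K' = 43 39 00 00 00 00 00.
K' ⊕ ipad = 75 0f 36 36 36 36 36; K' ⊕ opad = 1f 65 5c 5c 5c 5c 5c.
m1: inner = H(75 0f 36 36 36 36 36 38 62 61) = 79 14; tag = H(1f 65 5c 5c 5c 5c 5c 79 14) = 4796
m2: inner = H(75 0f 36 36 36 36 36 39 4f 1b) = 66 cf; tag = H(1f 65 5c 5c 5c 5c 5c 66 cf) = 0283
m3: inner = H(75 0f 36 36 36 36 36 2d c3 97) = da 3f; tag = H(1f 65 5c 5c 5c 5c 5c da 3f) = 72f7 ← matches
m4: inner = H(75 0f 36 36 36 36 36 2b 88 f7) = 9f 9d; tag = H(1f 65 5c 5c 5c 5c 5c 9f 9d) = d0bc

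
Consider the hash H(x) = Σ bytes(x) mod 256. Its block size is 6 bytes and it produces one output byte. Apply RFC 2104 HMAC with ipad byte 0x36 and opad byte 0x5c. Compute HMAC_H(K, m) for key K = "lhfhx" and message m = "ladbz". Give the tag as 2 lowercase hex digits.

Key "lhfhx" = 6c 68 66 68 78 is 5 bytes ≤ B = 6; zero-pad to 6 bytes: K' = 6c 68 66 68 78 00.
K' ⊕ ipad = 5a 5e 50 5e 4e 36.  K' ⊕ opad = 30 34 3a 34 24 5c.
Inner input = (K'⊕ipad) ∥ m = 5a 5e 50 5e 4e 36 ∥ 6c 61 64 62 7a.
Inner hash: sum = 90+94+80+94+78+54+108+97+100+98+122 = 1015; mod 256 = 247 → f7.
Outer input = (K'⊕opad) ∥ inner = 30 34 3a 34 24 5c ∥ f7.
Outer hash (tag): sum = 48+52+58+52+36+92+247 = 585; mod 256 = 73 → 49.

49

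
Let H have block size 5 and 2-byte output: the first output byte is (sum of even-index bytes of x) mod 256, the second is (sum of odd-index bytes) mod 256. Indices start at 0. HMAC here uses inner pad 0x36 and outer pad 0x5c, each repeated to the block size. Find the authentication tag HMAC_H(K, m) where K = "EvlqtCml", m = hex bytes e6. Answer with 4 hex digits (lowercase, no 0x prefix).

Key "EvlqtCml" = 45 76 6c 71 74 43 6d 6c is 8 bytes > B = 5, so hash it first: H(key) = 92 96, then zero-pad to 5 bytes: K' = 92 96 00 00 00.
K' ⊕ ipad = a4 a0 36 36 36.  K' ⊕ opad = ce ca 5c 5c 5c.
Inner input = (K'⊕ipad) ∥ m = a4 a0 36 36 36 ∥ e6.
Inner hash: even-index sum = 272 mod 256 = 16; odd-index sum = 444 mod 256 = 188 → 10 bc.
Outer input = (K'⊕opad) ∥ inner = ce ca 5c 5c 5c ∥ 10 bc.
Outer hash (tag): even-index sum = 578 mod 256 = 66; odd-index sum = 310 mod 256 = 54 → 42 36.

4236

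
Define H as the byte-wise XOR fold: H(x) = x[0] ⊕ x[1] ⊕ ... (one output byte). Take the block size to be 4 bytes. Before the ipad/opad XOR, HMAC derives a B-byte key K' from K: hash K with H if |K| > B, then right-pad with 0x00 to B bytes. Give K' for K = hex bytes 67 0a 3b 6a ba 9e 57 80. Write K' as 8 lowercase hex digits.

|K| = 8 > B = 4, so first hash the key.
H(K): XOR 67⊕0a⊕3b⊕6a⊕ba⊕9e⊕57⊕80 = cf.
Zero-pad H(K) = cf to 4 bytes: K' = cf 00 00 00.

cf000000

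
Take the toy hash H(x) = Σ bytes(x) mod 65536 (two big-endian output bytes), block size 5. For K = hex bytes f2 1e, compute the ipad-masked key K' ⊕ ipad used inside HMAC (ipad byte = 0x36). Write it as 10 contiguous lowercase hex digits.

Key hex bytes f2 1e is 2 bytes ≤ B = 5; zero-pad to 5 bytes: K' = f2 1e 00 00 00.
XOR each byte with 0x36: f2⊕36=c4, 1e⊕36=28, 00⊕36=36, 00⊕36=36, 00⊕36=36.

c428363636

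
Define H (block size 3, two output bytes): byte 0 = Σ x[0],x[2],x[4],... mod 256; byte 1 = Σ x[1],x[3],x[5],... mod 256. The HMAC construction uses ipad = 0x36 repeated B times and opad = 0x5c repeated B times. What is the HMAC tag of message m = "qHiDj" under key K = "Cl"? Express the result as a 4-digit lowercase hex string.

1967

Key "Cl" = 43 6c is 2 bytes ≤ B = 3; zero-pad to 3 bytes: K' = 43 6c 00.
K' ⊕ ipad = 75 5a 36.  K' ⊕ opad = 1f 30 5c.
Inner input = (K'⊕ipad) ∥ m = 75 5a 36 ∥ 71 48 69 44 6a.
Inner hash: even-index sum = 311 mod 256 = 55; odd-index sum = 414 mod 256 = 158 → 37 9e.
Outer input = (K'⊕opad) ∥ inner = 1f 30 5c ∥ 37 9e.
Outer hash (tag): even-index sum = 281 mod 256 = 25; odd-index sum = 103 mod 256 = 103 → 19 67.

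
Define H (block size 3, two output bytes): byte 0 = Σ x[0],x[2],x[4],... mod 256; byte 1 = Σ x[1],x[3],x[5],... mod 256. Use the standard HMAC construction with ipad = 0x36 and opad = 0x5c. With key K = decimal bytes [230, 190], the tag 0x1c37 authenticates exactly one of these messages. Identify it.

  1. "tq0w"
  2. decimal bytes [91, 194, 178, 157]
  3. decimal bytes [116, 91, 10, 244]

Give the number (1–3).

Key decimal bytes [230, 190] = e6 be is 2 bytes ≤ B = 3; zero-pad to 3 bytes: K' = e6 be 00.
K' ⊕ ipad = d0 88 36; K' ⊕ opad = ba e2 5c.
m1: inner = H(d0 88 36 74 71 30 77) = ee 2c; tag = H(ba e2 5c ee 2c) = 42d0
m2: inner = H(d0 88 36 5b c2 b2 9d) = 65 95; tag = H(ba e2 5c 65 95) = ab47
m3: inner = H(d0 88 36 74 5b 0a f4) = 55 06; tag = H(ba e2 5c 55 06) = 1c37 ← matches

3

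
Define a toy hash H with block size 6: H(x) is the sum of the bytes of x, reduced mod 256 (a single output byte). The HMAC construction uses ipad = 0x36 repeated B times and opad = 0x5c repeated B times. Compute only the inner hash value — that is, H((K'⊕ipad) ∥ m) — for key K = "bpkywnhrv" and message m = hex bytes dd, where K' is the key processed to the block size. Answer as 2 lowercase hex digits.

c8

Key "bpkywnhrv" = 62 70 6b 79 77 6e 68 72 76 is 9 bytes > B = 6, so hash it first: H(key) = eb, then zero-pad to 6 bytes: K' = eb 00 00 00 00 00.
K' ⊕ ipad = dd 36 36 36 36 36.
Inner input = dd 36 36 36 36 36 ∥ dd.
Inner hash: sum = 221+54+54+54+54+54+221 = 712; mod 256 = 200 → c8.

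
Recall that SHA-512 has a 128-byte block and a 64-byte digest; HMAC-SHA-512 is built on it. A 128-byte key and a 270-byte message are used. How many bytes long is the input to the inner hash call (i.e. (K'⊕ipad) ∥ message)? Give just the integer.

398

Key is 128 ≤ 128 bytes, zero-padded: |K'| = 128.
Inner input = (K'⊕ipad) ∥ m → 128 + 270 = 398 bytes.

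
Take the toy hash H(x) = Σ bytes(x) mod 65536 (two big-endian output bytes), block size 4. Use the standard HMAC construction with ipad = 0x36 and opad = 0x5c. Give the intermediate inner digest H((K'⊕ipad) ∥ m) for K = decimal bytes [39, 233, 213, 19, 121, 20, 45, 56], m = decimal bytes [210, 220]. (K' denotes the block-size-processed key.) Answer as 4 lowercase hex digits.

Key decimal bytes [39, 233, 213, 19, 121, 20, 45, 56] = 27 e9 d5 13 79 14 2d 38 is 8 bytes > B = 4, so hash it first: H(key) = 02 ea, then zero-pad to 4 bytes: K' = 02 ea 00 00.
K' ⊕ ipad = 34 dc 36 36.
Inner input = 34 dc 36 36 ∥ d2 dc.
Inner hash: sum = 52+220+54+54+210+220 = 810 → 03 2a.

032a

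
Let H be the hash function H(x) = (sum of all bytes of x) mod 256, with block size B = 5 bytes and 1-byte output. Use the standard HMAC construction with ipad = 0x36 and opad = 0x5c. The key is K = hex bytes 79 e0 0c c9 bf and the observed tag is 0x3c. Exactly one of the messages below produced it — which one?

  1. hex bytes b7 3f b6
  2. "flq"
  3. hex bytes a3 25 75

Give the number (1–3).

1

Key hex bytes 79 e0 0c c9 bf is exactly B = 5 bytes: K' = 79 e0 0c c9 bf.
K' ⊕ ipad = 4f d6 3a ff 89; K' ⊕ opad = 25 bc 50 95 e3.
m1: inner = H(4f d6 3a ff 89 b7 3f b6) = 93; tag = H(25 bc 50 95 e3 93) = 3c ← matches
m2: inner = H(4f d6 3a ff 89 66 6c 71) = 2a; tag = H(25 bc 50 95 e3 2a) = d3
m3: inner = H(4f d6 3a ff 89 a3 25 75) = 24; tag = H(25 bc 50 95 e3 24) = cd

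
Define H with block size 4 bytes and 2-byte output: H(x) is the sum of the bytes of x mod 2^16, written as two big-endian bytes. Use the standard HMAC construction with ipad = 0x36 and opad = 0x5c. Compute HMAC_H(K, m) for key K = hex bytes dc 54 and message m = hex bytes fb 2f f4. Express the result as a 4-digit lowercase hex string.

0219

Key hex bytes dc 54 is 2 bytes ≤ B = 4; zero-pad to 4 bytes: K' = dc 54 00 00.
K' ⊕ ipad = ea 62 36 36.  K' ⊕ opad = 80 08 5c 5c.
Inner input = (K'⊕ipad) ∥ m = ea 62 36 36 ∥ fb 2f f4.
Inner hash: sum = 234+98+54+54+251+47+244 = 982 → 03 d6.
Outer input = (K'⊕opad) ∥ inner = 80 08 5c 5c ∥ 03 d6.
Outer hash (tag): sum = 128+8+92+92+3+214 = 537 → 02 19.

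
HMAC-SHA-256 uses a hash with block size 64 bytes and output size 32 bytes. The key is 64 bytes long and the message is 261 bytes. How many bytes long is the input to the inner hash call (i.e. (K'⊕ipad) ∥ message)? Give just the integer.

Key is 64 ≤ 64 bytes, zero-padded: |K'| = 64.
Inner input = (K'⊕ipad) ∥ m → 64 + 261 = 325 bytes.

325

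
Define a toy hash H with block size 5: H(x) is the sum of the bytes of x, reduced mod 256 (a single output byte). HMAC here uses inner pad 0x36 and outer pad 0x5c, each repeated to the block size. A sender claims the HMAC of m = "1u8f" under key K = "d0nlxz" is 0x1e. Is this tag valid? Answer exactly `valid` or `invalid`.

Key "d0nlxz" = 64 30 6e 6c 78 7a is 6 bytes > B = 5, so hash it first: H(key) = 60, then zero-pad to 5 bytes: K' = 60 00 00 00 00.
K' ⊕ ipad = 56 36 36 36 36; K' ⊕ opad = 3c 5c 5c 5c 5c.
Inner hash: sum = 86+54+54+54+54+49+117+56+102 = 626; mod 256 = 114 → 72.
Outer hash (recomputed tag): sum = 60+92+92+92+92+114 = 542; mod 256 = 30 → 1e.
Recomputed tag = 1e; claimed = 1e → match.

valid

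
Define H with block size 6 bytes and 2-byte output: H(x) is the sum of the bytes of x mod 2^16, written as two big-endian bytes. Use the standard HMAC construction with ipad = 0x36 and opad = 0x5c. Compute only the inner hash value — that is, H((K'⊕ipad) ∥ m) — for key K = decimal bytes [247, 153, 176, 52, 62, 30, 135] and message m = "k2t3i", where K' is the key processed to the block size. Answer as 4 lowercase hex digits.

031b

Key decimal bytes [247, 153, 176, 52, 62, 30, 135] = f7 99 b0 34 3e 1e 87 is 7 bytes > B = 6, so hash it first: H(key) = 03 57, then zero-pad to 6 bytes: K' = 03 57 00 00 00 00.
K' ⊕ ipad = 35 61 36 36 36 36.
Inner input = 35 61 36 36 36 36 ∥ 6b 32 74 33 69.
Inner hash: sum = 53+97+54+54+54+54+107+50+116+51+105 = 795 → 03 1b.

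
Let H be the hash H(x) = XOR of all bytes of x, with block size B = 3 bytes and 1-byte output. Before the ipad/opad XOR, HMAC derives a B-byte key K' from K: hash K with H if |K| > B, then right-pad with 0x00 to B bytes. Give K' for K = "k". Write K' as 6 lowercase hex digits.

6b0000

Key "k" = 6b is 1 byte ≤ B = 3; zero-pad to 3 bytes: K' = 6b 00 00.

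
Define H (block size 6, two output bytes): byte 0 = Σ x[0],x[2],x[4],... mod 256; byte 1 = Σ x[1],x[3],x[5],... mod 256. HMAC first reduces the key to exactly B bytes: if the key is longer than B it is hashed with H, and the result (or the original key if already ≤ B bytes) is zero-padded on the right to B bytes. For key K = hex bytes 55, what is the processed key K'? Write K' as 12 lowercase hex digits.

550000000000

Key hex bytes 55 is 1 byte ≤ B = 6; zero-pad to 6 bytes: K' = 55 00 00 00 00 00.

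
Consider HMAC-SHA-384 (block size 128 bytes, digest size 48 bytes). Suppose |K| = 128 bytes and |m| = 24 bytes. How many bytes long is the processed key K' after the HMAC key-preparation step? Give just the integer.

128

Key is 128 ≤ 128 bytes, zero-padded: |K'| = 128.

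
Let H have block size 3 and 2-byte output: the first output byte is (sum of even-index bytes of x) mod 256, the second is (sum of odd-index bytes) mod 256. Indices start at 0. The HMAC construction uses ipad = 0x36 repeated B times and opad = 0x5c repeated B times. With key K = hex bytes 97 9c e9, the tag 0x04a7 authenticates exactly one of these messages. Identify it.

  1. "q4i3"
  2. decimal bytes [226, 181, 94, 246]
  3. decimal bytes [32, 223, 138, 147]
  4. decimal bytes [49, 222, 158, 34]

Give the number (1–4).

Key hex bytes 97 9c e9 is exactly B = 3 bytes: K' = 97 9c e9.
K' ⊕ ipad = a1 aa df; K' ⊕ opad = cb c0 b5.
m1: inner = H(a1 aa df 71 34 69 33) = e7 84; tag = H(cb c0 b5 e7 84) = 04a7 ← matches
m2: inner = H(a1 aa df e2 b5 5e f6) = 2b ea; tag = H(cb c0 b5 2b ea) = 6aeb
m3: inner = H(a1 aa df 20 df 8a 93) = f2 54; tag = H(cb c0 b5 f2 54) = d4b2
m4: inner = H(a1 aa df 31 de 9e 22) = 80 79; tag = H(cb c0 b5 80 79) = f940

1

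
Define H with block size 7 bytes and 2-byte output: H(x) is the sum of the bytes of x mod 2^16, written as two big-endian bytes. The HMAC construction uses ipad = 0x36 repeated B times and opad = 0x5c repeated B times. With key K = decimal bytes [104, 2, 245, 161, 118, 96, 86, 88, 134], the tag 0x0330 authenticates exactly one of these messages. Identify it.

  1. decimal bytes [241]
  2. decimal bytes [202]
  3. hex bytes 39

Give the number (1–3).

3

Key decimal bytes [104, 2, 245, 161, 118, 96, 86, 88, 134] = 68 02 f5 a1 76 60 56 58 86 is 9 bytes > B = 7, so hash it first: H(key) = 04 0a, then zero-pad to 7 bytes: K' = 04 0a 00 00 00 00 00.
K' ⊕ ipad = 32 3c 36 36 36 36 36; K' ⊕ opad = 58 56 5c 5c 5c 5c 5c.
m1: inner = H(32 3c 36 36 36 36 36 f1) = 02 6d; tag = H(58 56 5c 5c 5c 5c 5c 02 6d) = 02e9
m2: inner = H(32 3c 36 36 36 36 36 ca) = 02 46; tag = H(58 56 5c 5c 5c 5c 5c 02 46) = 02c2
m3: inner = H(32 3c 36 36 36 36 36 39) = 01 b5; tag = H(58 56 5c 5c 5c 5c 5c 01 b5) = 0330 ← matches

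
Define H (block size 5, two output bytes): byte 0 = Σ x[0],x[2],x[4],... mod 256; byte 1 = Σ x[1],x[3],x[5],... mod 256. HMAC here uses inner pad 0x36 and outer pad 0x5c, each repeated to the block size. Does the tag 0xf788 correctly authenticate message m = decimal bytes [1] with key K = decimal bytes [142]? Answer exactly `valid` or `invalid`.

invalid

Key decimal bytes [142] = 8e is 1 byte ≤ B = 5; zero-pad to 5 bytes: K' = 8e 00 00 00 00.
K' ⊕ ipad = b8 36 36 36 36; K' ⊕ opad = d2 5c 5c 5c 5c.
Inner hash: even-index sum = 292 mod 256 = 36; odd-index sum = 109 mod 256 = 109 → 24 6d.
Outer hash (recomputed tag): even-index sum = 503 mod 256 = 247; odd-index sum = 220 mod 256 = 220 → f7 dc.
Recomputed tag = f7dc; claimed = f788 → mismatch.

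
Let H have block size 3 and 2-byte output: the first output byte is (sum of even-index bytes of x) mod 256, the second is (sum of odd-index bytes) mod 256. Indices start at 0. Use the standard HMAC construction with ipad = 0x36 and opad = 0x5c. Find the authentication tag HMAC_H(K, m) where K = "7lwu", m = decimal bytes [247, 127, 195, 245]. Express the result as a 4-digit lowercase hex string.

dfff

Key "7lwu" = 37 6c 77 75 is 4 bytes > B = 3, so hash it first: H(key) = ae e1, then zero-pad to 3 bytes: K' = ae e1 00.
K' ⊕ ipad = 98 d7 36.  K' ⊕ opad = f2 bd 5c.
Inner input = (K'⊕ipad) ∥ m = 98 d7 36 ∥ f7 7f c3 f5.
Inner hash: even-index sum = 578 mod 256 = 66; odd-index sum = 657 mod 256 = 145 → 42 91.
Outer input = (K'⊕opad) ∥ inner = f2 bd 5c ∥ 42 91.
Outer hash (tag): even-index sum = 479 mod 256 = 223; odd-index sum = 255 mod 256 = 255 → df ff.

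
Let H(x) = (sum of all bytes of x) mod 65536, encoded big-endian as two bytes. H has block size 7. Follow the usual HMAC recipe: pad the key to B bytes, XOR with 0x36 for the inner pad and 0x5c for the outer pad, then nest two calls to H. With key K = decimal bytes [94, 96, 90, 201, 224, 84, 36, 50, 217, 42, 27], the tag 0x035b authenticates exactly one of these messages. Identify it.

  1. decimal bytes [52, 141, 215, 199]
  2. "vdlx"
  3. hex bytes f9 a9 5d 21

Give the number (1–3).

1

Key decimal bytes [94, 96, 90, 201, 224, 84, 36, 50, 217, 42, 27] = 5e 60 5a c9 e0 54 24 32 d9 2a 1b is 11 bytes > B = 7, so hash it first: H(key) = 04 89, then zero-pad to 7 bytes: K' = 04 89 00 00 00 00 00.
K' ⊕ ipad = 32 bf 36 36 36 36 36; K' ⊕ opad = 58 d5 5c 5c 5c 5c 5c.
m1: inner = H(32 bf 36 36 36 36 36 34 8d d7 c7) = 04 5e; tag = H(58 d5 5c 5c 5c 5c 5c 04 5e) = 035b ← matches
m2: inner = H(32 bf 36 36 36 36 36 76 64 6c 78) = 03 bd; tag = H(58 d5 5c 5c 5c 5c 5c 03 bd) = 03b9
m3: inner = H(32 bf 36 36 36 36 36 f9 a9 5d 21) = 04 1f; tag = H(58 d5 5c 5c 5c 5c 5c 04 1f) = 031c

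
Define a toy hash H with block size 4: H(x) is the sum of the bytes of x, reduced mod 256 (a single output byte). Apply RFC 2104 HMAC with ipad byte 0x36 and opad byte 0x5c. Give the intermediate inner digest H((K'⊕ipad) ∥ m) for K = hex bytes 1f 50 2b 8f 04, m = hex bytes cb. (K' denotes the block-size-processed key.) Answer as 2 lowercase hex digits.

Key hex bytes 1f 50 2b 8f 04 is 5 bytes > B = 4, so hash it first: H(key) = 2d, then zero-pad to 4 bytes: K' = 2d 00 00 00.
K' ⊕ ipad = 1b 36 36 36.
Inner input = 1b 36 36 36 ∥ cb.
Inner hash: sum = 27+54+54+54+203 = 392; mod 256 = 136 → 88.

88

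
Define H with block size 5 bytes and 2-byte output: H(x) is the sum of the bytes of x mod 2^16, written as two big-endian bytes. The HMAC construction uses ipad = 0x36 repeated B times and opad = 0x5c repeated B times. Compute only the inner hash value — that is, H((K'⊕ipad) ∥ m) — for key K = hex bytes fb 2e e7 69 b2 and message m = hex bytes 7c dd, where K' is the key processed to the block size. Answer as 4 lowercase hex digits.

03f2

Key hex bytes fb 2e e7 69 b2 is exactly B = 5 bytes: K' = fb 2e e7 69 b2.
K' ⊕ ipad = cd 18 d1 5f 84.
Inner input = cd 18 d1 5f 84 ∥ 7c dd.
Inner hash: sum = 205+24+209+95+132+124+221 = 1010 → 03 f2.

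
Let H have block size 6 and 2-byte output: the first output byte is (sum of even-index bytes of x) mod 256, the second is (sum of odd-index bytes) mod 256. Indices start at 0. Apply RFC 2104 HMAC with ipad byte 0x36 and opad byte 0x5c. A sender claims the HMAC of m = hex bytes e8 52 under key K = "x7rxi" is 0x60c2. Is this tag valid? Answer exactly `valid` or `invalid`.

valid

Key "x7rxi" = 78 37 72 78 69 is 5 bytes ≤ B = 6; zero-pad to 6 bytes: K' = 78 37 72 78 69 00.
K' ⊕ ipad = 4e 01 44 4e 5f 36; K' ⊕ opad = 24 6b 2e 24 35 5c.
Inner hash: even-index sum = 473 mod 256 = 217; odd-index sum = 215 mod 256 = 215 → d9 d7.
Outer hash (recomputed tag): even-index sum = 352 mod 256 = 96; odd-index sum = 450 mod 256 = 194 → 60 c2.
Recomputed tag = 60c2; claimed = 60c2 → match.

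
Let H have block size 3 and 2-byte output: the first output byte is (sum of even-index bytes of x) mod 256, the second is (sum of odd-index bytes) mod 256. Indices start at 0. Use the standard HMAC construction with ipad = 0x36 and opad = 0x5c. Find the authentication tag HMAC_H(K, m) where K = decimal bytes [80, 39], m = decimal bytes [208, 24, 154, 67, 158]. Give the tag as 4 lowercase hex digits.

8172

Key decimal bytes [80, 39] = 50 27 is 2 bytes ≤ B = 3; zero-pad to 3 bytes: K' = 50 27 00.
K' ⊕ ipad = 66 11 36.  K' ⊕ opad = 0c 7b 5c.
Inner input = (K'⊕ipad) ∥ m = 66 11 36 ∥ d0 18 9a 43 9e.
Inner hash: even-index sum = 247 mod 256 = 247; odd-index sum = 537 mod 256 = 25 → f7 19.
Outer input = (K'⊕opad) ∥ inner = 0c 7b 5c ∥ f7 19.
Outer hash (tag): even-index sum = 129 mod 256 = 129; odd-index sum = 370 mod 256 = 114 → 81 72.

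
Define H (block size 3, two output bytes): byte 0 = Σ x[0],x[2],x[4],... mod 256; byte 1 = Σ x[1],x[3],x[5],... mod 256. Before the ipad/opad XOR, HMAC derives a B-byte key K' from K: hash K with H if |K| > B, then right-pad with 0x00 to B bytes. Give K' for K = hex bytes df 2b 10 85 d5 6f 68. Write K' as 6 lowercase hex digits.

2c1f00

|K| = 7 > B = 3, so first hash the key.
H(K): even-index sum = 556 mod 256 = 44; odd-index sum = 287 mod 256 = 31 → 2c 1f.
Zero-pad H(K) = 2c 1f to 3 bytes: K' = 2c 1f 00.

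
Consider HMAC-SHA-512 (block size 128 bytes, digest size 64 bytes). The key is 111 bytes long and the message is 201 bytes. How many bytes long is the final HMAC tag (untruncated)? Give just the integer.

The tag is one SHA-512 digest: 64 bytes.

64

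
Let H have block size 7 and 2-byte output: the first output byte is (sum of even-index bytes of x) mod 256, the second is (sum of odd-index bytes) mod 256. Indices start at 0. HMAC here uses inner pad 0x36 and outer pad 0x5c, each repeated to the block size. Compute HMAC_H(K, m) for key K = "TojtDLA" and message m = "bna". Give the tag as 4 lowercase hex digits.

Key "TojtDLA" = 54 6f 6a 74 44 4c 41 is exactly B = 7 bytes: K' = 54 6f 6a 74 44 4c 41.
K' ⊕ ipad = 62 59 5c 42 72 7a 77.  K' ⊕ opad = 08 33 36 28 18 10 1d.
Inner input = (K'⊕ipad) ∥ m = 62 59 5c 42 72 7a 77 ∥ 62 6e 61.
Inner hash: even-index sum = 533 mod 256 = 21; odd-index sum = 472 mod 256 = 216 → 15 d8.
Outer input = (K'⊕opad) ∥ inner = 08 33 36 28 18 10 1d ∥ 15 d8.
Outer hash (tag): even-index sum = 331 mod 256 = 75; odd-index sum = 128 mod 256 = 128 → 4b 80.

4b80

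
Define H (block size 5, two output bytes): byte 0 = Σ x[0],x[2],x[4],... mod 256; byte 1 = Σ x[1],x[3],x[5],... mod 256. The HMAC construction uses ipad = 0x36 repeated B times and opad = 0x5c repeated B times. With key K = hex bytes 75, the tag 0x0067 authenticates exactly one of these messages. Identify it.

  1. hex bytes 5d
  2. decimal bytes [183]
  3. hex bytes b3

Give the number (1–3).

Key hex bytes 75 is 1 byte ≤ B = 5; zero-pad to 5 bytes: K' = 75 00 00 00 00.
K' ⊕ ipad = 43 36 36 36 36; K' ⊕ opad = 29 5c 5c 5c 5c.
m1: inner = H(43 36 36 36 36 5d) = af c9; tag = H(29 5c 5c 5c 5c af c9) = aa67
m2: inner = H(43 36 36 36 36 b7) = af 23; tag = H(29 5c 5c 5c 5c af 23) = 0467
m3: inner = H(43 36 36 36 36 b3) = af 1f; tag = H(29 5c 5c 5c 5c af 1f) = 0067 ← matches

3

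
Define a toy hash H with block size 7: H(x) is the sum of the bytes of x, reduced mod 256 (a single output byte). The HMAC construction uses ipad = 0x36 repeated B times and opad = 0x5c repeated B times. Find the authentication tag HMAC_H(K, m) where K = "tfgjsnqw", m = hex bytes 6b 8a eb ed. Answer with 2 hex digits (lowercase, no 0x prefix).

a3

Key "tfgjsnqw" = 74 66 67 6a 73 6e 71 77 is 8 bytes > B = 7, so hash it first: H(key) = 74, then zero-pad to 7 bytes: K' = 74 00 00 00 00 00 00.
K' ⊕ ipad = 42 36 36 36 36 36 36.  K' ⊕ opad = 28 5c 5c 5c 5c 5c 5c.
Inner input = (K'⊕ipad) ∥ m = 42 36 36 36 36 36 36 ∥ 6b 8a eb ed.
Inner hash: sum = 66+54+54+54+54+54+54+107+138+235+237 = 1107; mod 256 = 83 → 53.
Outer input = (K'⊕opad) ∥ inner = 28 5c 5c 5c 5c 5c 5c ∥ 53.
Outer hash (tag): sum = 40+92+92+92+92+92+92+83 = 675; mod 256 = 163 → a3.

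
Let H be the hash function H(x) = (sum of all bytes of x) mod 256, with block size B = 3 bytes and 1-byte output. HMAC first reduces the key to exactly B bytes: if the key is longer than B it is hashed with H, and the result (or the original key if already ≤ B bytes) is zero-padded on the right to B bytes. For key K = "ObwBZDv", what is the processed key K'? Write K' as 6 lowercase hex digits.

7e0000

|K| = 7 > B = 3, so first hash the key.
H(K): sum = 79+98+119+66+90+68+118 = 638; mod 256 = 126 → 7e.
Zero-pad H(K) = 7e to 3 bytes: K' = 7e 00 00.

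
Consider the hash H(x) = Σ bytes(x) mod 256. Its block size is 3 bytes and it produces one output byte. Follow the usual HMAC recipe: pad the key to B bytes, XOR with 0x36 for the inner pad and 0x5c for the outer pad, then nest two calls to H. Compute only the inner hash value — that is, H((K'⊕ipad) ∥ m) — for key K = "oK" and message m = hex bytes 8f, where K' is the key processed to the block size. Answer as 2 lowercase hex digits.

9b

Key "oK" = 6f 4b is 2 bytes ≤ B = 3; zero-pad to 3 bytes: K' = 6f 4b 00.
K' ⊕ ipad = 59 7d 36.
Inner input = 59 7d 36 ∥ 8f.
Inner hash: sum = 89+125+54+143 = 411; mod 256 = 155 → 9b.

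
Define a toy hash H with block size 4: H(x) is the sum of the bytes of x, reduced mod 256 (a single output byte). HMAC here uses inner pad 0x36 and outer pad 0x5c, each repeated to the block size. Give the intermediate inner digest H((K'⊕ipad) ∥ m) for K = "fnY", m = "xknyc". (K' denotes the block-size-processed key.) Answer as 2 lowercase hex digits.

Key "fnY" = 66 6e 59 is 3 bytes ≤ B = 4; zero-pad to 4 bytes: K' = 66 6e 59 00.
K' ⊕ ipad = 50 58 6f 36.
Inner input = 50 58 6f 36 ∥ 78 6b 6e 79 63.
Inner hash: sum = 80+88+111+54+120+107+110+121+99 = 890; mod 256 = 122 → 7a.

7a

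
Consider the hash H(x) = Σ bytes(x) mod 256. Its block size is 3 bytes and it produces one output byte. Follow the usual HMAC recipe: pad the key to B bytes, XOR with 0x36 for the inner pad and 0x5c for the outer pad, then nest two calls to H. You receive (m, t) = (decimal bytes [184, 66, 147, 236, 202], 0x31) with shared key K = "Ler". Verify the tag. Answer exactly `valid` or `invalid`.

Key "Ler" = 4c 65 72 is exactly B = 3 bytes: K' = 4c 65 72.
K' ⊕ ipad = 7a 53 44; K' ⊕ opad = 10 39 2e.
Inner hash: sum = 122+83+68+184+66+147+236+202 = 1108; mod 256 = 84 → 54.
Outer hash (recomputed tag): sum = 16+57+46+84 = 203 → cb.
Recomputed tag = cb; claimed = 31 → mismatch.

invalid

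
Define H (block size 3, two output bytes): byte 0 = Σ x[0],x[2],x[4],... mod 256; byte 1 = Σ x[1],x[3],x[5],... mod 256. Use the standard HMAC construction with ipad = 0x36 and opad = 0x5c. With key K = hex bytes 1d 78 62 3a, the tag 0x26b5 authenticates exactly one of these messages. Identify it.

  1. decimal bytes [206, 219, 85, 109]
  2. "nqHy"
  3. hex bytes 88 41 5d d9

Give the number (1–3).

Key hex bytes 1d 78 62 3a is 4 bytes > B = 3, so hash it first: H(key) = 7f b2, then zero-pad to 3 bytes: K' = 7f b2 00.
K' ⊕ ipad = 49 84 36; K' ⊕ opad = 23 ee 5c.
m1: inner = H(49 84 36 ce db 55 6d) = c7 a7; tag = H(23 ee 5c c7 a7) = 26b5 ← matches
m2: inner = H(49 84 36 6e 71 48 79) = 69 3a; tag = H(23 ee 5c 69 3a) = b957
m3: inner = H(49 84 36 88 41 5d d9) = 99 69; tag = H(23 ee 5c 99 69) = e887

1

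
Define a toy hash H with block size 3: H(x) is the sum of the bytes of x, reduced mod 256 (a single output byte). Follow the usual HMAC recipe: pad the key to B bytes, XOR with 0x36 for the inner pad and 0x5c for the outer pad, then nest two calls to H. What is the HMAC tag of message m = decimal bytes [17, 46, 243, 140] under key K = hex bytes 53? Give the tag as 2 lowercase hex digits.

Key hex bytes 53 is 1 byte ≤ B = 3; zero-pad to 3 bytes: K' = 53 00 00.
K' ⊕ ipad = 65 36 36.  K' ⊕ opad = 0f 5c 5c.
Inner input = (K'⊕ipad) ∥ m = 65 36 36 ∥ 11 2e f3 8c.
Inner hash: sum = 101+54+54+17+46+243+140 = 655; mod 256 = 143 → 8f.
Outer input = (K'⊕opad) ∥ inner = 0f 5c 5c ∥ 8f.
Outer hash (tag): sum = 15+92+92+143 = 342; mod 256 = 86 → 56.

56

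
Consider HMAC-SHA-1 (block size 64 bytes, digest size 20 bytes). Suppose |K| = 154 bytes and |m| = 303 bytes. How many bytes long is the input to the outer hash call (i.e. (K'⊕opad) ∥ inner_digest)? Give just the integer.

Key is 154 > 64 bytes, so it is hashed to 20 bytes then zero-padded to 64: |K'| = 64.
Outer input = (K'⊕opad) ∥ H(inner) → 64 + 20 = 84 bytes.

84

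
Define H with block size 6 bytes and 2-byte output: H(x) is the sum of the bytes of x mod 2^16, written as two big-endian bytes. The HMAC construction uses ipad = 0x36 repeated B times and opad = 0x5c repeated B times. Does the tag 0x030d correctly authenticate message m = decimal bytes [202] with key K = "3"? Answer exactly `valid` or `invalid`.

Key "3" = 33 is 1 byte ≤ B = 6; zero-pad to 6 bytes: K' = 33 00 00 00 00 00.
K' ⊕ ipad = 05 36 36 36 36 36; K' ⊕ opad = 6f 5c 5c 5c 5c 5c.
Inner hash: sum = 5+54+54+54+54+54+202 = 477 → 01 dd.
Outer hash (recomputed tag): sum = 111+92+92+92+92+92+1+221 = 793 → 03 19.
Recomputed tag = 0319; claimed = 030d → mismatch.

invalid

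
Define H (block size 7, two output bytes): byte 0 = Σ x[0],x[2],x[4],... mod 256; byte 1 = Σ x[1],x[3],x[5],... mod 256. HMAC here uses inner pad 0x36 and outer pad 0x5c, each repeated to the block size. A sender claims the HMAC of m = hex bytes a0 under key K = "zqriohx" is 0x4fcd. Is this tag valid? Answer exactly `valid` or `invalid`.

valid

Key "zqriohx" = 7a 71 72 69 6f 68 78 is exactly B = 7 bytes: K' = 7a 71 72 69 6f 68 78.
K' ⊕ ipad = 4c 47 44 5f 59 5e 4e; K' ⊕ opad = 26 2d 2e 35 33 34 24.
Inner hash: even-index sum = 311 mod 256 = 55; odd-index sum = 420 mod 256 = 164 → 37 a4.
Outer hash (recomputed tag): even-index sum = 335 mod 256 = 79; odd-index sum = 205 mod 256 = 205 → 4f cd.
Recomputed tag = 4fcd; claimed = 4fcd → match.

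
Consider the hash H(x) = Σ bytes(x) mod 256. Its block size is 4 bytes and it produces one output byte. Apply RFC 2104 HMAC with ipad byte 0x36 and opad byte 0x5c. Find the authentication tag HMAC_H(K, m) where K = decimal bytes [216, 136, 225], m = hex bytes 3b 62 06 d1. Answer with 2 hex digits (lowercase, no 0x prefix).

9e

Key decimal bytes [216, 136, 225] = d8 88 e1 is 3 bytes ≤ B = 4; zero-pad to 4 bytes: K' = d8 88 e1 00.
K' ⊕ ipad = ee be d7 36.  K' ⊕ opad = 84 d4 bd 5c.
Inner input = (K'⊕ipad) ∥ m = ee be d7 36 ∥ 3b 62 06 d1.
Inner hash: sum = 238+190+215+54+59+98+6+209 = 1069; mod 256 = 45 → 2d.
Outer input = (K'⊕opad) ∥ inner = 84 d4 bd 5c ∥ 2d.
Outer hash (tag): sum = 132+212+189+92+45 = 670; mod 256 = 158 → 9e.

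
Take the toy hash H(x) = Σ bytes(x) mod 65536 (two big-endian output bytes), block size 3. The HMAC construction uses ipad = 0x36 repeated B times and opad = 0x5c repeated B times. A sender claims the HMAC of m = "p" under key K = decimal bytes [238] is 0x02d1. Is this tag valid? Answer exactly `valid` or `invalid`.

invalid

Key decimal bytes [238] = ee is 1 byte ≤ B = 3; zero-pad to 3 bytes: K' = ee 00 00.
K' ⊕ ipad = d8 36 36; K' ⊕ opad = b2 5c 5c.
Inner hash: sum = 216+54+54+112 = 436 → 01 b4.
Outer hash (recomputed tag): sum = 178+92+92+1+180 = 543 → 02 1f.
Recomputed tag = 021f; claimed = 02d1 → mismatch.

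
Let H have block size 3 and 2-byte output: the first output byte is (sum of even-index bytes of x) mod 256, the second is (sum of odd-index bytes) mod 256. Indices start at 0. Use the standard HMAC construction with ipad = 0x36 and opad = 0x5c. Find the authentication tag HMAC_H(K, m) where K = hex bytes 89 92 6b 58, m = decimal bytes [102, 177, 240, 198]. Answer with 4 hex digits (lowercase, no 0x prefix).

3625

Key hex bytes 89 92 6b 58 is 4 bytes > B = 3, so hash it first: H(key) = f4 ea, then zero-pad to 3 bytes: K' = f4 ea 00.
K' ⊕ ipad = c2 dc 36.  K' ⊕ opad = a8 b6 5c.
Inner input = (K'⊕ipad) ∥ m = c2 dc 36 ∥ 66 b1 f0 c6.
Inner hash: even-index sum = 623 mod 256 = 111; odd-index sum = 562 mod 256 = 50 → 6f 32.
Outer input = (K'⊕opad) ∥ inner = a8 b6 5c ∥ 6f 32.
Outer hash (tag): even-index sum = 310 mod 256 = 54; odd-index sum = 293 mod 256 = 37 → 36 25.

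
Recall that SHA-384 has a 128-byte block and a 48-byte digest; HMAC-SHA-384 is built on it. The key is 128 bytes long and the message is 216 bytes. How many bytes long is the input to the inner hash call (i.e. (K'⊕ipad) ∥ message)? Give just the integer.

Key is 128 ≤ 128 bytes, zero-padded: |K'| = 128.
Inner input = (K'⊕ipad) ∥ m → 128 + 216 = 344 bytes.

344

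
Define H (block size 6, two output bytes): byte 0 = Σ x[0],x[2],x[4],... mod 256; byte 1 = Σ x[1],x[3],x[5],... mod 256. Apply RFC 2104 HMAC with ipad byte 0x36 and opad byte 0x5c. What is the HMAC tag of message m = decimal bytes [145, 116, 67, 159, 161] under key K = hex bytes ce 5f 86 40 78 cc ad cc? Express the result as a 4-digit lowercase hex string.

Key hex bytes ce 5f 86 40 78 cc ad cc is 8 bytes > B = 6, so hash it first: H(key) = 79 37, then zero-pad to 6 bytes: K' = 79 37 00 00 00 00.
K' ⊕ ipad = 4f 01 36 36 36 36.  K' ⊕ opad = 25 6b 5c 5c 5c 5c.
Inner input = (K'⊕ipad) ∥ m = 4f 01 36 36 36 36 ∥ 91 74 43 9f a1.
Inner hash: even-index sum = 560 mod 256 = 48; odd-index sum = 384 mod 256 = 128 → 30 80.
Outer input = (K'⊕opad) ∥ inner = 25 6b 5c 5c 5c 5c ∥ 30 80.
Outer hash (tag): even-index sum = 269 mod 256 = 13; odd-index sum = 419 mod 256 = 163 → 0d a3.

0da3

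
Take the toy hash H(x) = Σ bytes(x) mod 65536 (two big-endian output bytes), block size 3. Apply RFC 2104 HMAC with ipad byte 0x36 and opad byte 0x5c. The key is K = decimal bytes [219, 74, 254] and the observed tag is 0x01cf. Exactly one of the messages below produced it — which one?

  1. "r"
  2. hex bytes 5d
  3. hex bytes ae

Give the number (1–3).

2

Key decimal bytes [219, 74, 254] = db 4a fe is exactly B = 3 bytes: K' = db 4a fe.
K' ⊕ ipad = ed 7c c8; K' ⊕ opad = 87 16 a2.
m1: inner = H(ed 7c c8 72) = 02 a3; tag = H(87 16 a2 02 a3) = 01e4
m2: inner = H(ed 7c c8 5d) = 02 8e; tag = H(87 16 a2 02 8e) = 01cf ← matches
m3: inner = H(ed 7c c8 ae) = 02 df; tag = H(87 16 a2 02 df) = 0220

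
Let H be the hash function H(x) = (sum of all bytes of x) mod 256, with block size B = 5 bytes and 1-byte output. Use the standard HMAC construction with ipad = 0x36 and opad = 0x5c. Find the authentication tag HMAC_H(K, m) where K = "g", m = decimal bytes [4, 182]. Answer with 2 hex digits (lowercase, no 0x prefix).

8e

Key "g" = 67 is 1 byte ≤ B = 5; zero-pad to 5 bytes: K' = 67 00 00 00 00.
K' ⊕ ipad = 51 36 36 36 36.  K' ⊕ opad = 3b 5c 5c 5c 5c.
Inner input = (K'⊕ipad) ∥ m = 51 36 36 36 36 ∥ 04 b6.
Inner hash: sum = 81+54+54+54+54+4+182 = 483; mod 256 = 227 → e3.
Outer input = (K'⊕opad) ∥ inner = 3b 5c 5c 5c 5c ∥ e3.
Outer hash (tag): sum = 59+92+92+92+92+227 = 654; mod 256 = 142 → 8e.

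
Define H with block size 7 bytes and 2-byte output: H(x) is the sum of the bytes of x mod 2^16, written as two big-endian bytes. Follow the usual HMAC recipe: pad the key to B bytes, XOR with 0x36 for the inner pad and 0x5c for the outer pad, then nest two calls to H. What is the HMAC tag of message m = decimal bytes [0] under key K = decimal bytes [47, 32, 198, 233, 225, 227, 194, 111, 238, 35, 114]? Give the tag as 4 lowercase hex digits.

02cf

Key decimal bytes [47, 32, 198, 233, 225, 227, 194, 111, 238, 35, 114] = 2f 20 c6 e9 e1 e3 c2 6f ee 23 72 is 11 bytes > B = 7, so hash it first: H(key) = 06 76, then zero-pad to 7 bytes: K' = 06 76 00 00 00 00 00.
K' ⊕ ipad = 30 40 36 36 36 36 36.  K' ⊕ opad = 5a 2a 5c 5c 5c 5c 5c.
Inner input = (K'⊕ipad) ∥ m = 30 40 36 36 36 36 36 ∥ 00.
Inner hash: sum = 48+64+54+54+54+54+54+0 = 382 → 01 7e.
Outer input = (K'⊕opad) ∥ inner = 5a 2a 5c 5c 5c 5c 5c ∥ 01 7e.
Outer hash (tag): sum = 90+42+92+92+92+92+92+1+126 = 719 → 02 cf.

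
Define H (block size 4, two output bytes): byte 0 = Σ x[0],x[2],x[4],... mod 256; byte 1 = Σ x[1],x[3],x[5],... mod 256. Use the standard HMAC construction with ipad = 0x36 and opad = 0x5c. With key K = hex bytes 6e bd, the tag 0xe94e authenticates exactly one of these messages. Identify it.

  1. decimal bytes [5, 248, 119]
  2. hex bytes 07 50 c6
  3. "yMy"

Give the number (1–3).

Key hex bytes 6e bd is 2 bytes ≤ B = 4; zero-pad to 4 bytes: K' = 6e bd 00 00.
K' ⊕ ipad = 58 8b 36 36; K' ⊕ opad = 32 e1 5c 5c.
m1: inner = H(58 8b 36 36 05 f8 77) = 0a b9; tag = H(32 e1 5c 5c 0a b9) = 98f6
m2: inner = H(58 8b 36 36 07 50 c6) = 5b 11; tag = H(32 e1 5c 5c 5b 11) = e94e ← matches
m3: inner = H(58 8b 36 36 79 4d 79) = 80 0e; tag = H(32 e1 5c 5c 80 0e) = 0e4b

2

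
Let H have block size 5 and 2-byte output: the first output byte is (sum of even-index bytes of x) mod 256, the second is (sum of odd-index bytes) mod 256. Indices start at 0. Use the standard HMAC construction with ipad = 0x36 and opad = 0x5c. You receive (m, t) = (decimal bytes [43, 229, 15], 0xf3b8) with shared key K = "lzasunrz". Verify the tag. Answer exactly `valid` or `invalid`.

valid

Key "lzasunrz" = 6c 7a 61 73 75 6e 72 7a is 8 bytes > B = 5, so hash it first: H(key) = b4 d5, then zero-pad to 5 bytes: K' = b4 d5 00 00 00.
K' ⊕ ipad = 82 e3 36 36 36; K' ⊕ opad = e8 89 5c 5c 5c.
Inner hash: even-index sum = 467 mod 256 = 211; odd-index sum = 339 mod 256 = 83 → d3 53.
Outer hash (recomputed tag): even-index sum = 499 mod 256 = 243; odd-index sum = 440 mod 256 = 184 → f3 b8.
Recomputed tag = f3b8; claimed = f3b8 → match.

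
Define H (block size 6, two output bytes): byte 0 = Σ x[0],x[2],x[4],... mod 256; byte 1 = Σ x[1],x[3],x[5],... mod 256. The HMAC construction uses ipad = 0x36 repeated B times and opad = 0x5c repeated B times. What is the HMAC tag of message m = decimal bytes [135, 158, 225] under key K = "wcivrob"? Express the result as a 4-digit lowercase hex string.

Key "wcivrob" = 77 63 69 76 72 6f 62 is 7 bytes > B = 6, so hash it first: H(key) = b4 48, then zero-pad to 6 bytes: K' = b4 48 00 00 00 00.
K' ⊕ ipad = 82 7e 36 36 36 36.  K' ⊕ opad = e8 14 5c 5c 5c 5c.
Inner input = (K'⊕ipad) ∥ m = 82 7e 36 36 36 36 ∥ 87 9e e1.
Inner hash: even-index sum = 598 mod 256 = 86; odd-index sum = 392 mod 256 = 136 → 56 88.
Outer input = (K'⊕opad) ∥ inner = e8 14 5c 5c 5c 5c ∥ 56 88.
Outer hash (tag): even-index sum = 502 mod 256 = 246; odd-index sum = 340 mod 256 = 84 → f6 54.

f654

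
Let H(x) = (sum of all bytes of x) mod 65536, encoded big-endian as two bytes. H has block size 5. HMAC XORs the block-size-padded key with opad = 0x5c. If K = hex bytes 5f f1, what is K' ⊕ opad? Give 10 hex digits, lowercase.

Key hex bytes 5f f1 is 2 bytes ≤ B = 5; zero-pad to 5 bytes: K' = 5f f1 00 00 00.
XOR each byte with 0x5c: 5f⊕5c=03, f1⊕5c=ad, 00⊕5c=5c, 00⊕5c=5c, 00⊕5c=5c.

03ad5c5c5c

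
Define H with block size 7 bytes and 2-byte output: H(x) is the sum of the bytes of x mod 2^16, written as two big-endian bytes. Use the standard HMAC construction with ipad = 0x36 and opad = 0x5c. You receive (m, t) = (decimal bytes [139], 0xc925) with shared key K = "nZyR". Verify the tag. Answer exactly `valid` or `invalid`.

invalid

Key "nZyR" = 6e 5a 79 52 is 4 bytes ≤ B = 7; zero-pad to 7 bytes: K' = 6e 5a 79 52 00 00 00.
K' ⊕ ipad = 58 6c 4f 64 36 36 36; K' ⊕ opad = 32 06 25 0e 5c 5c 5c.
Inner hash: sum = 88+108+79+100+54+54+54+139 = 676 → 02 a4.
Outer hash (recomputed tag): sum = 50+6+37+14+92+92+92+2+164 = 549 → 02 25.
Recomputed tag = 0225; claimed = c925 → mismatch.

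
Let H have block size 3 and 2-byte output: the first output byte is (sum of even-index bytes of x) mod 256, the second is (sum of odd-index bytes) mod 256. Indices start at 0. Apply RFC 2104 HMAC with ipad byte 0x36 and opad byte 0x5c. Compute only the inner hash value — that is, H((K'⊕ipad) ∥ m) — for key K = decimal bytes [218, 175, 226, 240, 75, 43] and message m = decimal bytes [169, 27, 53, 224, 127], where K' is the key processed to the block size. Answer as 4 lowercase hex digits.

6259

Key decimal bytes [218, 175, 226, 240, 75, 43] = da af e2 f0 4b 2b is 6 bytes > B = 3, so hash it first: H(key) = 07 ca, then zero-pad to 3 bytes: K' = 07 ca 00.
K' ⊕ ipad = 31 fc 36.
Inner input = 31 fc 36 ∥ a9 1b 35 e0 7f.
Inner hash: even-index sum = 354 mod 256 = 98; odd-index sum = 601 mod 256 = 89 → 62 59.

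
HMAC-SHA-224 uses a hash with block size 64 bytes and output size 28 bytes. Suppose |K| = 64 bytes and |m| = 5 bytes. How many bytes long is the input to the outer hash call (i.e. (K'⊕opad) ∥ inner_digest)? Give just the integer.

92

Key is 64 ≤ 64 bytes, zero-padded: |K'| = 64.
Outer input = (K'⊕opad) ∥ H(inner) → 64 + 28 = 92 bytes.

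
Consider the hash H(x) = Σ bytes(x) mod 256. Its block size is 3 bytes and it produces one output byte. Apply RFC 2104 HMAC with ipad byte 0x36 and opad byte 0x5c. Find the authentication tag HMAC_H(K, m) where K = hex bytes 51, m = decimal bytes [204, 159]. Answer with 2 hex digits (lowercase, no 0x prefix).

Key hex bytes 51 is 1 byte ≤ B = 3; zero-pad to 3 bytes: K' = 51 00 00.
K' ⊕ ipad = 67 36 36.  K' ⊕ opad = 0d 5c 5c.
Inner input = (K'⊕ipad) ∥ m = 67 36 36 ∥ cc 9f.
Inner hash: sum = 103+54+54+204+159 = 574; mod 256 = 62 → 3e.
Outer input = (K'⊕opad) ∥ inner = 0d 5c 5c ∥ 3e.
Outer hash (tag): sum = 13+92+92+62 = 259; mod 256 = 3 → 03.

03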